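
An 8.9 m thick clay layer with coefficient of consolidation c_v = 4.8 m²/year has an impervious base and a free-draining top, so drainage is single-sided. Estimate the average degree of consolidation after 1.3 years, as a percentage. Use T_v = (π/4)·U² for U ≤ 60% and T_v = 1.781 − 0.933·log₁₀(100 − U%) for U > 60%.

Drainage path length: H_d = H = 8.9 m (single drainage).
T_v = c_v·t/H_d² = 4.8×1.3/8.9² = 0.078778.
T_v = 0.078778 corresponds to the U ≤ 60% branch:
U = √(4T_v/π) = 0.3167

U ≈ 31.7 %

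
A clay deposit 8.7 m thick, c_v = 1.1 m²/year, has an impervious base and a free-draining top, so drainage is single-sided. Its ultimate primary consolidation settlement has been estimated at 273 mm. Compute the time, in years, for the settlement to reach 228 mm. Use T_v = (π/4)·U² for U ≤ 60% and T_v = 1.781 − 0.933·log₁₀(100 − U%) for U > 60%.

t ≈ 44.4 years

Drainage path length: H_d = H = 8.7 m (single drainage).
U = S(t)/S_ult = 228/273 = 0.8352.
U > 60%: T_v = 1.781 − 0.933·log₁₀(100 − 83.516) = 0.64549.
t = T_v·H_d²/c_v = 0.64549×8.7²/1.1 = 44.42 years.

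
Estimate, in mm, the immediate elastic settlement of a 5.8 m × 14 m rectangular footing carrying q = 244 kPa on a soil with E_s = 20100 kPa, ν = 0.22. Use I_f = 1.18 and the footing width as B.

Immediate (elastic) settlement: S_e = q·B·(1−ν²)/E_s · I_f.
S_e = 244 × 5.8 × (1 − 0.22²) / 20100 × 1.18
    = 244 × 5.8 × 0.9516 / 20100 × 1.18
    = 0.07906 m = 79.06 mm

S_e ≈ 79.1 mm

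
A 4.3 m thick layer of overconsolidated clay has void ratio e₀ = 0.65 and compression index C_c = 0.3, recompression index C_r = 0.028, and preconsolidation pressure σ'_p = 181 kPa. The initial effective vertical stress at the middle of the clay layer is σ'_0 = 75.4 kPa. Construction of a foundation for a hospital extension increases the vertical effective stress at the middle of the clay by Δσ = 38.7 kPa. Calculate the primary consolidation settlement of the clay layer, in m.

S_c ≈ 0.0131 m

Final effective stress: σ'_f = 75.4 + 38.7 = 114.1 kPa.
σ'_f = 114.1 ≤ σ'_p = 181 kPa, so the clay remains overconsolidated and only the recompression index applies:
S_c = C_r·H/(1+e₀)·log₁₀(σ'_f/σ'_0) = 0.028×4.3/1.65×log₁₀(114.1/75.4)
    = 0.072971 × 0.17991 = 0.01313 m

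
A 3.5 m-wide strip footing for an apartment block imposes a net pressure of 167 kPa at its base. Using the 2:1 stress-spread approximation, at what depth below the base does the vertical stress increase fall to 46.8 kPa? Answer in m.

z ≈ 8.99 m

2:1 spreading — at depth z the loaded area has grown by z in each plan dimension:
qB/(B+z) = Δσ_z ⇒ z = qB/Δσ_z − B = 167×3.5/46.8 − 3.5 = 8.989 m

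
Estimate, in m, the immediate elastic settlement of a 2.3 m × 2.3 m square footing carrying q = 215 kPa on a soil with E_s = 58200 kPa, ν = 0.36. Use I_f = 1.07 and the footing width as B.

Immediate (elastic) settlement: S_e = q·B·(1−ν²)/E_s · I_f.
S_e = 215 × 2.3 × (1 − 0.36²) / 58200 × 1.07
    = 215 × 2.3 × 0.8704 / 58200 × 1.07
    = 0.007913 m

S_e ≈ 0.00791 m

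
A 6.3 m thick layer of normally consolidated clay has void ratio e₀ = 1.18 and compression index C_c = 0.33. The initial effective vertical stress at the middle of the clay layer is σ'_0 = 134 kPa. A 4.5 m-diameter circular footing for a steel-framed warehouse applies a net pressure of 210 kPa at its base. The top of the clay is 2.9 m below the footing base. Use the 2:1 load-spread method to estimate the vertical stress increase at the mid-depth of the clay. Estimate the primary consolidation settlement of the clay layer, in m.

Mid-depth of clay below the footing base: z = 2.9 + 6.3/2 = 6.05 m.
Stress increase at mid-clay by the 2:1 spreading method:
Δσ ≈ qD²/(D+z)² = 210×4.5²/(4.5+6.05)² = 38.207 kPa
Final effective stress: σ'_f = σ'_0 + Δσ = 134 + 38.207 = 172.21 kPa.
Normally consolidated clay, so the full stress increment lies on the virgin compression line:
S_c = C_c·H/(1+e₀)·log₁₀(σ'_f/σ'_0) = 0.33×6.3/(1+1.18)×log₁₀(172.21/134)
    = 0.95367 × 0.10895 = 0.1039 m

S_c ≈ 0.104 m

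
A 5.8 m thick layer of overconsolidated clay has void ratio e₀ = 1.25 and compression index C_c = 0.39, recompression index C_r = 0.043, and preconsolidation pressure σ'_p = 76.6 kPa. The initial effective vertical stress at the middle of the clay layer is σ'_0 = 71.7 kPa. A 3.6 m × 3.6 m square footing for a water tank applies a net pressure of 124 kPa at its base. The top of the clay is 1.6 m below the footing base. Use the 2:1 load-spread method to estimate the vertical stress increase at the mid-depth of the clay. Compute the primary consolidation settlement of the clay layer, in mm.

S_c ≈ 103 mm

Mid-depth of clay below the footing base: z = 1.6 + 5.8/2 = 4.5 m.
Stress increase at mid-clay by the 2:1 spreading method:
Δσ = qBL/((B+z)(L+z)) = 124×3.6×3.6/((3.6+4.5)(3.6+4.5)) = 24.494 kPa
Final effective stress: σ'_f = 71.7 + 24.494 = 96.194 kPa.
σ'_f = 96.194 > σ'_p = 76.6 kPa, so the stress path crosses the preconsolidation pressure — recompression up to σ'_p, then virgin compression beyond:
S_c = H/(1+e₀)·[C_r·log₁₀(σ'_p/σ'_0) + C_c·log₁₀(σ'_f/σ'_p)]
    = 5.8/2.25 × [0.043×log₁₀(76.6/71.7) + 0.39×log₁₀(96.194/76.6)]
    = 2.5778 × [0.0012345 + 0.038578] = 0.1026 m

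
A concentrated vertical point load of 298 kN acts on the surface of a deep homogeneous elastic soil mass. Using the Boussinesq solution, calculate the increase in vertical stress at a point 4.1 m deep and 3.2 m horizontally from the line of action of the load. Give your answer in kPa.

Boussinesq vertical stress below a point load on an elastic half-space:
Δσ_z = 3P/(2πz²) · [1 + (r/z)²]^(−5/2)
r/z = 3.2/4.1 = 0.78049; [1+(r/z)²]^(−5/2) = 0.30444.
Δσ_z = 3×298/(2π×4.1²) × 0.30444 = 8.4643 × 0.30444 = 2.577 kPa

Δσ_z ≈ 2.58 kPa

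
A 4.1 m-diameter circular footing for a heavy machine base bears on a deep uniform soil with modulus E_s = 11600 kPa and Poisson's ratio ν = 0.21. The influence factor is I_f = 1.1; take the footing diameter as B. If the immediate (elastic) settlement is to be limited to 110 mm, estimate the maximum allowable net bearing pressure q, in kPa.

S_e = q·B·(1−ν²)/E_s · I_f  ⇒  q = S_e·E_s / (B·(1−ν²)·I_f).
q = 0.11 × 11600 / (4.1 × 0.9559 × 1.1) = 296 kPa

q ≈ 296 kPa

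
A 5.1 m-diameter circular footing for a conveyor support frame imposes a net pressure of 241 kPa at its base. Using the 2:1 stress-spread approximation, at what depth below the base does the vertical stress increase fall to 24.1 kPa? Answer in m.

2:1 spreading — at depth z the loaded area has grown by z in each plan dimension:
qD²/(D+z)² = Δσ_z ⇒ z = D(√(q/Δσ_z) − 1) = 5.1×(√(241/24.1) − 1) = 11.03 m

z ≈ 11 m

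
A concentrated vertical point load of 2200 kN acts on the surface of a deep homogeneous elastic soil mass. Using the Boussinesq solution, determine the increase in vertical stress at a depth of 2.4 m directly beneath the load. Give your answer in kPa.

Δσ_z ≈ 182 kPa

Boussinesq vertical stress below a point load on an elastic half-space:
Δσ_z = 3P/(2πz²) · [1 + (r/z)²]^(−5/2)
r/z = 0/2.4 = 0; [1+(r/z)²]^(−5/2) = 1.
Δσ_z = 3×2200/(2π×2.4²) × 1 = 182.37 × 1 = 182.4 kPa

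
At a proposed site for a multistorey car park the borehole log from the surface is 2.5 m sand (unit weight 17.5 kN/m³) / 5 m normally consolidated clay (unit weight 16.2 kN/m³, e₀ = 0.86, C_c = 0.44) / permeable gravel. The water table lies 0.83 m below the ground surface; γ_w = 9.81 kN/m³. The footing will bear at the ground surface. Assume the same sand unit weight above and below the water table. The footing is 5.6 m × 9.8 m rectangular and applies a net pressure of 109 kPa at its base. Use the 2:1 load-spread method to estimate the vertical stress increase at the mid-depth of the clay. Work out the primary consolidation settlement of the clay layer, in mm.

S_c ≈ 324 mm

Mid-depth of clay below the ground surface: z = 2.5 + 5/2 = 5 m.
Total vertical stress at mid-clay: σ_v = 17.5×2.5 + 16.2×2.5 = 84.25 kPa.
Pore pressure: u = 9.81×(5 − 0.83) = 40.908 kPa.
Initial effective stress: σ'_0 = σ_v − u = 84.25 − 40.908 = 43.342 kPa.
Stress increase at mid-clay by the 2:1 spreading method:
Δσ = qBL/((B+z)(L+z)) = 109×5.6×9.8/((5.6+5)(9.8+5)) = 38.131 kPa
Final effective stress: σ'_f = σ'_0 + Δσ = 43.342 + 38.131 = 81.473 kPa.
Normally consolidated clay, so the full stress increment lies on the virgin compression line:
S_c = C_c·H/(1+e₀)·log₁₀(σ'_f/σ'_0) = 0.44×5/(1+0.86)×log₁₀(81.473/43.342)
    = 1.1828 × 0.2741 = 0.3242 m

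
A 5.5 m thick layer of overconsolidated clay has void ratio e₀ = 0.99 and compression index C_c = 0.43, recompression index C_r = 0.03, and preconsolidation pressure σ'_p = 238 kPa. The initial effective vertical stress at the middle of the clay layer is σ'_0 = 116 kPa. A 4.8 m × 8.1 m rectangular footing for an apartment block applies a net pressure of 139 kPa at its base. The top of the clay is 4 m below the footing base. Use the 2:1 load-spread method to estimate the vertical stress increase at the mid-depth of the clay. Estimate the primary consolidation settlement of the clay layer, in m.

S_c ≈ 0.00865 m

Mid-depth of clay below the footing base: z = 4 + 5.5/2 = 6.75 m.
Stress increase at mid-clay by the 2:1 spreading method:
Δσ = qBL/((B+z)(L+z)) = 139×4.8×8.1/((4.8+6.75)(8.1+6.75)) = 31.509 kPa
Final effective stress: σ'_f = 116 + 31.509 = 147.51 kPa.
σ'_f = 147.51 ≤ σ'_p = 238 kPa, so the clay remains overconsolidated and only the recompression index applies:
S_c = C_r·H/(1+e₀)·log₁₀(σ'_f/σ'_0) = 0.03×5.5/1.99×log₁₀(147.51/116)
    = 0.082914 × 0.10436 = 0.008653 m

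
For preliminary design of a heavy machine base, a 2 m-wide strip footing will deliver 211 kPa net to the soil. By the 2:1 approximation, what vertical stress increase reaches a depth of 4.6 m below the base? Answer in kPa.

By the 2:1 method the load spreads at 1 horizontal : 2 vertical, so at depth z the loaded area has grown by z in each plan dimension:
Δσ = qB/(B+z) = 211×2/(2+4.6) = 63.939 kPa

Δσ_z ≈ 63.9 kPa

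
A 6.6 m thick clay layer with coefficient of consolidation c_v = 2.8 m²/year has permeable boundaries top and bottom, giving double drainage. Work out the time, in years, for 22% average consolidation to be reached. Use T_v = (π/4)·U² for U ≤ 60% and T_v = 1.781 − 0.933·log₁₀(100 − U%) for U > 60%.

t ≈ 0.148 years

Drainage path length: H_d = H/2 = 3.3 m (double drainage).
U ≤ 60%: T_v = (π/4)·U² = (π/4)×0.22² = 0.038013.
t = T_v·H_d²/c_v = 0.038013×3.3²/2.8 = 0.1478 years.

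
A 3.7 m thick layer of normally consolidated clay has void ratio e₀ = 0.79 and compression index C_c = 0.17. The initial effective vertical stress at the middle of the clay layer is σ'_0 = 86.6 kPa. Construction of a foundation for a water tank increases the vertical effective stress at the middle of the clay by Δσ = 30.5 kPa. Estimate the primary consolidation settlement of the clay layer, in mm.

S_c ≈ 46 mm

Final effective stress: σ'_f = σ'_0 + Δσ = 86.6 + 30.5 = 117.1 kPa.
Normally consolidated clay, so the full stress increment lies on the virgin compression line:
S_c = C_c·H/(1+e₀)·log₁₀(σ'_f/σ'_0) = 0.17×3.7/(1+0.79)×log₁₀(117.1/86.6)
    = 0.3514 × 0.13104 = 0.04605 m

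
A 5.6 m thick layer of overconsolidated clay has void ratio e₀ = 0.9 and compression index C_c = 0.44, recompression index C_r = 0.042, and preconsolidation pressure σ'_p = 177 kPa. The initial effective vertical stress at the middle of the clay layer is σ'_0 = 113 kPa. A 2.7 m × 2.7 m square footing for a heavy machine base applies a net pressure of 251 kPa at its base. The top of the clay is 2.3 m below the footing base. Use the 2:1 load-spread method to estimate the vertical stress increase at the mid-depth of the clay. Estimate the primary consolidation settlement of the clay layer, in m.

S_c ≈ 0.0127 m

Mid-depth of clay below the footing base: z = 2.3 + 5.6/2 = 5.1 m.
Stress increase at mid-clay by the 2:1 spreading method:
Δσ = qBL/((B+z)(L+z)) = 251×2.7×2.7/((2.7+5.1)(2.7+5.1)) = 30.075 kPa
Final effective stress: σ'_f = 113 + 30.075 = 143.07 kPa.
σ'_f = 143.07 ≤ σ'_p = 177 kPa, so the clay remains overconsolidated and only the recompression index applies:
S_c = C_r·H/(1+e₀)·log₁₀(σ'_f/σ'_0) = 0.042×5.6/1.9×log₁₀(143.07/113)
    = 0.12379 × 0.10247 = 0.01268 m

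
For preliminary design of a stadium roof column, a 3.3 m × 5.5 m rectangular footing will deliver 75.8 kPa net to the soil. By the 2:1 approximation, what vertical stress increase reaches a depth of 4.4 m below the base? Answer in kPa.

Δσ_z ≈ 18 kPa

By the 2:1 method the load spreads at 1 horizontal : 2 vertical, so at depth z the loaded area has grown by z in each plan dimension:
Δσ = qBL/((B+z)(L+z)) = 75.8×3.3×5.5/((3.3+4.4)(5.5+4.4)) = 18.048 kPa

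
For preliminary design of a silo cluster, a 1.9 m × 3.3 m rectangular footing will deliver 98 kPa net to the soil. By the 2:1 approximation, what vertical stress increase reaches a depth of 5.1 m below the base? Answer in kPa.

By the 2:1 method the load spreads at 1 horizontal : 2 vertical, so at depth z the loaded area has grown by z in each plan dimension:
Δσ = qBL/((B+z)(L+z)) = 98×1.9×3.3/((1.9+5.1)(3.3+5.1)) = 10.45 kPa

Δσ_z ≈ 10.4 kPa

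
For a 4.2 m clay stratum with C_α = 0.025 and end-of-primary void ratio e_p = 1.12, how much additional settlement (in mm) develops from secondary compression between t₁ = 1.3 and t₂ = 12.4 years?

S_s ≈ 48.5 mm

Secondary compression: S_s = C_α·H/(1+e_p)·log₁₀(t₂/t₁)
S_s = 0.025×4.2/(1+1.12)×log₁₀(12.4/1.3)
    = 0.04953 × 0.9795 = 0.04851 m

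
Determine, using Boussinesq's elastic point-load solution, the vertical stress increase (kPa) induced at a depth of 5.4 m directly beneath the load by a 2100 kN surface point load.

Boussinesq vertical stress below a point load on an elastic half-space:
Δσ_z = 3P/(2πz²) · [1 + (r/z)²]^(−5/2)
r/z = 0/5.4 = 0; [1+(r/z)²]^(−5/2) = 1.
Δσ_z = 3×2100/(2π×5.4²) × 1 = 34.385 × 1 = 34.38 kPa

Δσ_z ≈ 34.4 kPa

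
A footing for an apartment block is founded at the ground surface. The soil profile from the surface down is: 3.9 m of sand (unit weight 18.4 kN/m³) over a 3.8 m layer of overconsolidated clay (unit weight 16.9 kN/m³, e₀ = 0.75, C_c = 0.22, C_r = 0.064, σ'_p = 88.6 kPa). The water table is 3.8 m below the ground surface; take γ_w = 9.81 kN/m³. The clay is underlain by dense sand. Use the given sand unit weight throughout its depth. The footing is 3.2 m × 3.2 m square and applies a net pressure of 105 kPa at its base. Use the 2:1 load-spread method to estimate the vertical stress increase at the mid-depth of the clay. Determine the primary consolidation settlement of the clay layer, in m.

Mid-depth of clay below the ground surface: z = 3.9 + 3.8/2 = 5.8 m.
Total vertical stress at mid-clay: σ_v = 18.4×3.9 + 16.9×1.9 = 103.87 kPa.
Pore pressure: u = 9.81×(5.8 − 3.8) = 19.62 kPa.
Initial effective stress: σ'_0 = σ_v − u = 103.87 − 19.62 = 84.25 kPa.
Stress increase at mid-clay by the 2:1 spreading method:
Δσ = qBL/((B+z)(L+z)) = 105×3.2×3.2/((3.2+5.8)(3.2+5.8)) = 13.274 kPa
Final effective stress: σ'_f = 84.25 + 13.274 = 97.524 kPa.
σ'_f = 97.524 > σ'_p = 88.6 kPa, so the stress path crosses the preconsolidation pressure — recompression up to σ'_p, then virgin compression beyond:
S_c = H/(1+e₀)·[C_r·log₁₀(σ'_p/σ'_0) + C_c·log₁₀(σ'_f/σ'_p)]
    = 3.8/1.75 × [0.064×log₁₀(88.6/84.25) + 0.22×log₁₀(97.524/88.6)]
    = 2.1714 × [0.0013993 + 0.0091691] = 0.02295 m

S_c ≈ 0.0229 m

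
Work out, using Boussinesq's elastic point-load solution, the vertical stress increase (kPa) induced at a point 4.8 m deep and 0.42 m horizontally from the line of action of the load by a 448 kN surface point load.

Δσ_z ≈ 9.11 kPa

Boussinesq vertical stress below a point load on an elastic half-space:
Δσ_z = 3P/(2πz²) · [1 + (r/z)²]^(−5/2)
r/z = 0.42/4.8 = 0.0875; [1+(r/z)²]^(−5/2) = 0.98111.
Δσ_z = 3×448/(2π×4.8²) × 0.98111 = 9.284 × 0.98111 = 9.109 kPa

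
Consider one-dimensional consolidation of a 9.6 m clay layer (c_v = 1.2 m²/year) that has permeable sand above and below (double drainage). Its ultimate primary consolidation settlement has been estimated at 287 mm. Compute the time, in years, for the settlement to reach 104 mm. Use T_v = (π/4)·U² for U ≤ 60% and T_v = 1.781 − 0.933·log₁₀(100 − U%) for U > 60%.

t ≈ 1.98 years

Drainage path length: H_d = H/2 = 4.8 m (double drainage).
U = S(t)/S_ult = 104/287 = 0.3624.
U ≤ 60%: T_v = (π/4)·U² = (π/4)×0.36237² = 0.10313.
t = T_v·H_d²/c_v = 0.10313×4.8²/1.2 = 1.98 years.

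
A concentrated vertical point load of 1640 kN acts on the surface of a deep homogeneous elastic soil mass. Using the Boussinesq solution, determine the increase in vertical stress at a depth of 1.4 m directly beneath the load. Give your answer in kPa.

Δσ_z ≈ 400 kPa

Boussinesq vertical stress below a point load on an elastic half-space:
Δσ_z = 3P/(2πz²) · [1 + (r/z)²]^(−5/2)
r/z = 0/1.4 = 0; [1+(r/z)²]^(−5/2) = 1.
Δσ_z = 3×1640/(2π×1.4²) × 1 = 399.51 × 1 = 399.5 kPa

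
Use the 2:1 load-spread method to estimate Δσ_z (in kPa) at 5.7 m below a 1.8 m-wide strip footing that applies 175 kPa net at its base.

Δσ_z ≈ 42 kPa

By the 2:1 method the load spreads at 1 horizontal : 2 vertical, so at depth z the loaded area has grown by z in each plan dimension:
Δσ = qB/(B+z) = 175×1.8/(1.8+5.7) = 42 kPa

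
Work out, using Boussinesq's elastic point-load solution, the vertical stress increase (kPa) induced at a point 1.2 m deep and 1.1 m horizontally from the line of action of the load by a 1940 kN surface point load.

Δσ_z ≈ 140 kPa

Boussinesq vertical stress below a point load on an elastic half-space:
Δσ_z = 3P/(2πz²) · [1 + (r/z)²]^(−5/2)
r/z = 1.1/1.2 = 0.91667; [1+(r/z)²]^(−5/2) = 0.21767.
Δσ_z = 3×1940/(2π×1.2²) × 0.21767 = 643.25 × 0.21767 = 140 kPa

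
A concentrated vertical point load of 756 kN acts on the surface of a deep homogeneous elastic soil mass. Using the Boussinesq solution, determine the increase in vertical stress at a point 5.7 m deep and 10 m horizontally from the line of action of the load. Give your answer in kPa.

Δσ_z ≈ 0.331 kPa

Boussinesq vertical stress below a point load on an elastic half-space:
Δσ_z = 3P/(2πz²) · [1 + (r/z)²]^(−5/2)
r/z = 10/5.7 = 1.7544; [1+(r/z)²]^(−5/2) = 0.029779.
Δσ_z = 3×756/(2π×5.7²) × 0.029779 = 11.11 × 0.029779 = 0.3308 kPa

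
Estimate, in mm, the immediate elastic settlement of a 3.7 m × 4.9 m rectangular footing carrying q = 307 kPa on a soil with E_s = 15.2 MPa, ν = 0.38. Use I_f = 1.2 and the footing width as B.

S_e ≈ 76.7 mm

Immediate (elastic) settlement: S_e = q·B·(1−ν²)/E_s · I_f.
E_s = 15.2 MPa = 15200 kPa.
S_e = 307 × 3.7 × (1 − 0.38²) / 15200 × 1.2
    = 307 × 3.7 × 0.8556 / 15200 × 1.2
    = 0.07673 m = 76.73 mm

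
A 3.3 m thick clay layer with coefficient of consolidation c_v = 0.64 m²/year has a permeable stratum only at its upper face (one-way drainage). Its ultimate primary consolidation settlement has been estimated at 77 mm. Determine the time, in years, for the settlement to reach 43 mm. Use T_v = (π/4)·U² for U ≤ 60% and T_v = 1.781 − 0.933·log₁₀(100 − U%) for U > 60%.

t ≈ 4.17 years

Drainage path length: H_d = H = 3.3 m (single drainage).
U = S(t)/S_ult = 43/77 = 0.5584.
U ≤ 60%: T_v = (π/4)·U² = (π/4)×0.55844² = 0.24493.
t = T_v·H_d²/c_v = 0.24493×3.3²/0.64 = 4.168 years.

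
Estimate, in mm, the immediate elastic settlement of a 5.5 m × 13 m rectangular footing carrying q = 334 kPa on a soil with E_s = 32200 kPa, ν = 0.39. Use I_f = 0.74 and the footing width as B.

Immediate (elastic) settlement: S_e = q·B·(1−ν²)/E_s · I_f.
S_e = 334 × 5.5 × (1 − 0.39²) / 32200 × 0.74
    = 334 × 5.5 × 0.8479 / 32200 × 0.74
    = 0.0358 m = 35.8 mm

S_e ≈ 35.8 mm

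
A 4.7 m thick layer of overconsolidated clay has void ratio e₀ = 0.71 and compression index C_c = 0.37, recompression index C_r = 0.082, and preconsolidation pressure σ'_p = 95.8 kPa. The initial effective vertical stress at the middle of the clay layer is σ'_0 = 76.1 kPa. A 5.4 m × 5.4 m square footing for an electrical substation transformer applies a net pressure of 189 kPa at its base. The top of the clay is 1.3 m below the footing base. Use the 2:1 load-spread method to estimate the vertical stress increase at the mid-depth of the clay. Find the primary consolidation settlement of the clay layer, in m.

S_c ≈ 0.201 m

Mid-depth of clay below the footing base: z = 1.3 + 4.7/2 = 3.65 m.
Stress increase at mid-clay by the 2:1 spreading method:
Δσ = qBL/((B+z)(L+z)) = 189×5.4×5.4/((5.4+3.65)(5.4+3.65)) = 67.29 kPa
Final effective stress: σ'_f = 76.1 + 67.29 = 143.39 kPa.
σ'_f = 143.39 > σ'_p = 95.8 kPa, so the stress path crosses the preconsolidation pressure — recompression up to σ'_p, then virgin compression beyond:
S_c = H/(1+e₀)·[C_r·log₁₀(σ'_p/σ'_0) + C_c·log₁₀(σ'_f/σ'_p)]
    = 4.7/1.71 × [0.082×log₁₀(95.8/76.1) + 0.37×log₁₀(143.39/95.8)]
    = 2.7485 × [0.0081984 + 0.064807] = 0.2007 m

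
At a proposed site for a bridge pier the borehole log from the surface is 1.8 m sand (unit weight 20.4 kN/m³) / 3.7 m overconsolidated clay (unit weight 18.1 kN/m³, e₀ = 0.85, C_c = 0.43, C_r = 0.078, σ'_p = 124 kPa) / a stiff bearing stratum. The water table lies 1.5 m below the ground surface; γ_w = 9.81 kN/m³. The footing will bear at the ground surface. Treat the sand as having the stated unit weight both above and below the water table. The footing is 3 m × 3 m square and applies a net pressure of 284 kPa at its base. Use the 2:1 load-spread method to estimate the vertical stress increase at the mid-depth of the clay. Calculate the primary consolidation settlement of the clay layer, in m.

S_c ≈ 0.0527 m

Mid-depth of clay below the ground surface: z = 1.8 + 3.7/2 = 3.65 m.
Total vertical stress at mid-clay: σ_v = 20.4×1.8 + 18.1×1.85 = 70.205 kPa.
Pore pressure: u = 9.81×(3.65 − 1.5) = 21.091 kPa.
Initial effective stress: σ'_0 = σ_v − u = 70.205 − 21.091 = 49.114 kPa.
Stress increase at mid-clay by the 2:1 spreading method:
Δσ = qBL/((B+z)(L+z)) = 284×3×3/((3+3.65)(3+3.65)) = 57.799 kPa
Final effective stress: σ'_f = 49.114 + 57.799 = 106.91 kPa.
σ'_f = 106.91 ≤ σ'_p = 124 kPa, so the clay remains overconsolidated and only the recompression index applies:
S_c = C_r·H/(1+e₀)·log₁₀(σ'_f/σ'_0) = 0.078×3.7/1.85×log₁₀(106.91/49.114)
    = 0.156 × 0.33781 = 0.0527 m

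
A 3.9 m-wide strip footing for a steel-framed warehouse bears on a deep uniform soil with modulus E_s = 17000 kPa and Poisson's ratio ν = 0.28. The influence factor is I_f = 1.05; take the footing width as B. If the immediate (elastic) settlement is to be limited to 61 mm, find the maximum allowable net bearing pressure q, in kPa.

q ≈ 275 kPa

S_e = q·B·(1−ν²)/E_s · I_f  ⇒  q = S_e·E_s / (B·(1−ν²)·I_f).
q = 0.061 × 17000 / (3.9 × 0.9216 × 1.05) = 274.8 kPa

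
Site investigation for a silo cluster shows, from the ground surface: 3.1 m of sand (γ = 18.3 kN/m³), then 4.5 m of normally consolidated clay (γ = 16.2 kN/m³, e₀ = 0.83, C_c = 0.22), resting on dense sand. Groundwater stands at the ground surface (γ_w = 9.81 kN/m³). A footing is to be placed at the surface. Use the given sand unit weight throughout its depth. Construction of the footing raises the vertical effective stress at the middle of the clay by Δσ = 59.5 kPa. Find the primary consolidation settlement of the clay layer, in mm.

Mid-depth of clay below the ground surface: z = 3.1 + 4.5/2 = 5.35 m.
Total vertical stress at mid-clay: σ_v = 18.3×3.1 + 16.2×2.25 = 93.18 kPa.
Pore pressure: u = 9.81×(5.35 − 0) = 52.483 kPa.
Initial effective stress: σ'_0 = σ_v − u = 93.18 − 52.483 = 40.697 kPa.
Final effective stress: σ'_f = σ'_0 + Δσ = 40.697 + 59.5 = 100.2 kPa.
Normally consolidated clay, so the full stress increment lies on the virgin compression line:
S_c = C_c·H/(1+e₀)·log₁₀(σ'_f/σ'_0) = 0.22×4.5/(1+0.83)×log₁₀(100.2/40.697)
    = 0.54098 × 0.39131 = 0.2117 m

S_c ≈ 212 mm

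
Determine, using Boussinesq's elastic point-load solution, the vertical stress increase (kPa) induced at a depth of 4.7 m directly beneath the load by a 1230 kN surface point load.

Boussinesq vertical stress below a point load on an elastic half-space:
Δσ_z = 3P/(2πz²) · [1 + (r/z)²]^(−5/2)
r/z = 0/4.7 = 0; [1+(r/z)²]^(−5/2) = 1.
Δσ_z = 3×1230/(2π×4.7²) × 1 = 26.586 × 1 = 26.59 kPa

Δσ_z ≈ 26.6 kPa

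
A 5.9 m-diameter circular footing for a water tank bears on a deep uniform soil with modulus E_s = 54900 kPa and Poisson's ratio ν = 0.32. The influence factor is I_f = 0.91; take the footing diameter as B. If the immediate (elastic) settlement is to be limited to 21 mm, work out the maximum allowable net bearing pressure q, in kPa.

q ≈ 239 kPa

S_e = q·B·(1−ν²)/E_s · I_f  ⇒  q = S_e·E_s / (B·(1−ν²)·I_f).
q = 0.021 × 54900 / (5.9 × 0.8976 × 0.91) = 239.2 kPa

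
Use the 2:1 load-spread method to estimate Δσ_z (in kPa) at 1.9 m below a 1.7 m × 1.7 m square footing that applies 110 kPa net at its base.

Δσ_z ≈ 24.5 kPa

By the 2:1 method the load spreads at 1 horizontal : 2 vertical, so at depth z the loaded area has grown by z in each plan dimension:
Δσ = qBL/((B+z)(L+z)) = 110×1.7×1.7/((1.7+1.9)(1.7+1.9)) = 24.529 kPa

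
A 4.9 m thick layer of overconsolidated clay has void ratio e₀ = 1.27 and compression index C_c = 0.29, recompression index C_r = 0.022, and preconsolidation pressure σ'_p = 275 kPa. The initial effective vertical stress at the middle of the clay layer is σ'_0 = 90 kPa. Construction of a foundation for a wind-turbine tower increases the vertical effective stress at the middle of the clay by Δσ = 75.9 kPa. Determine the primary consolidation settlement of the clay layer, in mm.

S_c ≈ 12.6 mm

Final effective stress: σ'_f = 90 + 75.9 = 165.9 kPa.
σ'_f = 165.9 ≤ σ'_p = 275 kPa, so the clay remains overconsolidated and only the recompression index applies:
S_c = C_r·H/(1+e₀)·log₁₀(σ'_f/σ'_0) = 0.022×4.9/2.27×log₁₀(165.9/90)
    = 0.047489 × 0.2656 = 0.01261 m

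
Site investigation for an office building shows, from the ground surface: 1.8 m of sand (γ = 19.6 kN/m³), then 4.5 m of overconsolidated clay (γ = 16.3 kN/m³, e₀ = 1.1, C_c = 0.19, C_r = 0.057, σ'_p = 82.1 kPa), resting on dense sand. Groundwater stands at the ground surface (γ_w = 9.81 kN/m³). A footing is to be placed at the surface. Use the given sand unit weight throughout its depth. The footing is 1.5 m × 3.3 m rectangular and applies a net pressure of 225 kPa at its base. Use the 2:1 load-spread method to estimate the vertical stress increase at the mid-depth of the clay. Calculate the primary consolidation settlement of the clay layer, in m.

Mid-depth of clay below the ground surface: z = 1.8 + 4.5/2 = 4.05 m.
Total vertical stress at mid-clay: σ_v = 19.6×1.8 + 16.3×2.25 = 71.955 kPa.
Pore pressure: u = 9.81×(4.05 − 0) = 39.73 kPa.
Initial effective stress: σ'_0 = σ_v − u = 71.955 − 39.73 = 32.225 kPa.
Stress increase at mid-clay by the 2:1 spreading method:
Δσ = qBL/((B+z)(L+z)) = 225×1.5×3.3/((1.5+4.05)(3.3+4.05)) = 27.303 kPa
Final effective stress: σ'_f = 32.225 + 27.303 = 59.528 kPa.
σ'_f = 59.528 ≤ σ'_p = 82.1 kPa, so the clay remains overconsolidated and only the recompression index applies:
S_c = C_r·H/(1+e₀)·log₁₀(σ'_f/σ'_0) = 0.057×4.5/2.1×log₁₀(59.528/32.225)
    = 0.12215 × 0.26653 = 0.03256 m

S_c ≈ 0.0326 m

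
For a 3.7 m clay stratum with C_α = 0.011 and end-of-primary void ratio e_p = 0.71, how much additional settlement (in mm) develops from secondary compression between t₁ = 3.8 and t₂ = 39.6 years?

S_s ≈ 24.2 mm

Secondary compression: S_s = C_α·H/(1+e_p)·log₁₀(t₂/t₁)
S_s = 0.011×3.7/(1+0.71)×log₁₀(39.6/3.8)
    = 0.0238 × 1.018 = 0.02423 m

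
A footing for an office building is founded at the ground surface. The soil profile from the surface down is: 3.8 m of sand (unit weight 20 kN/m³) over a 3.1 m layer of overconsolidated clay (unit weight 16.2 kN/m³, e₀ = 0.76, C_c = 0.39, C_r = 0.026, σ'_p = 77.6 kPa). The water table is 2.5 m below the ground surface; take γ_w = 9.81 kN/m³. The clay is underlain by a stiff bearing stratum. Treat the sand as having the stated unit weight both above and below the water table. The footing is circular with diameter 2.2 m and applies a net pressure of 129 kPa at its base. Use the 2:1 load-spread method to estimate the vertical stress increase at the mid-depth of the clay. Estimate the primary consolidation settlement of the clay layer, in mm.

Mid-depth of clay below the ground surface: z = 3.8 + 3.1/2 = 5.35 m.
Total vertical stress at mid-clay: σ_v = 20×3.8 + 16.2×1.55 = 101.11 kPa.
Pore pressure: u = 9.81×(5.35 − 2.5) = 27.959 kPa.
Initial effective stress: σ'_0 = σ_v − u = 101.11 − 27.959 = 73.151 kPa.
Stress increase at mid-clay by the 2:1 spreading method:
Δσ ≈ qD²/(D+z)² = 129×2.2²/(2.2+5.35)² = 10.953 kPa
Final effective stress: σ'_f = 73.151 + 10.953 = 84.104 kPa.
σ'_f = 84.104 > σ'_p = 77.6 kPa, so the stress path crosses the preconsolidation pressure — recompression up to σ'_p, then virgin compression beyond:
S_c = H/(1+e₀)·[C_r·log₁₀(σ'_p/σ'_0) + C_c·log₁₀(σ'_f/σ'_p)]
    = 3.1/1.76 × [0.026×log₁₀(77.6/73.151) + 0.39×log₁₀(84.104/77.6)]
    = 1.7614 × [0.00066668 + 0.013632] = 0.02519 m

S_c ≈ 25.2 mm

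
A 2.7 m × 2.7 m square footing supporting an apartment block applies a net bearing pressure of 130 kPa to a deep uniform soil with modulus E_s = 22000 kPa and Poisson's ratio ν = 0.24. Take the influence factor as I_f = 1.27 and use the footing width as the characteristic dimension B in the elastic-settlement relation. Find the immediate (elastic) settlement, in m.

Immediate (elastic) settlement: S_e = q·B·(1−ν²)/E_s · I_f.
S_e = 130 × 2.7 × (1 − 0.24²) / 22000 × 1.27
    = 130 × 2.7 × 0.9424 / 22000 × 1.27
    = 0.0191 m

S_e ≈ 0.0191 m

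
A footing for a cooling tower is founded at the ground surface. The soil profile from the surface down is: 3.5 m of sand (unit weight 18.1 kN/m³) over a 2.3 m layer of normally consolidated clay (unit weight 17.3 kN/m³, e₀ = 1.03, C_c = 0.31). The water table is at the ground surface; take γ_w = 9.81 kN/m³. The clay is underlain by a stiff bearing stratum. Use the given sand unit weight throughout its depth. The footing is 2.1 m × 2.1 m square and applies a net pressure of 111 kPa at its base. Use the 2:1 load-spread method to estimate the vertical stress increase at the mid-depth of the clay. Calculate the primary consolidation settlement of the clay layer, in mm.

S_c ≈ 38.3 mm

Mid-depth of clay below the ground surface: z = 3.5 + 2.3/2 = 4.65 m.
Total vertical stress at mid-clay: σ_v = 18.1×3.5 + 17.3×1.15 = 83.245 kPa.
Pore pressure: u = 9.81×(4.65 − 0) = 45.617 kPa.
Initial effective stress: σ'_0 = σ_v − u = 83.245 − 45.617 = 37.628 kPa.
Stress increase at mid-clay by the 2:1 spreading method:
Δσ = qBL/((B+z)(L+z)) = 111×2.1×2.1/((2.1+4.65)(2.1+4.65)) = 10.744 kPa
Final effective stress: σ'_f = σ'_0 + Δσ = 37.628 + 10.744 = 48.372 kPa.
Normally consolidated clay, so the full stress increment lies on the virgin compression line:
S_c = C_c·H/(1+e₀)·log₁₀(σ'_f/σ'_0) = 0.31×2.3/(1+1.03)×log₁₀(48.372/37.628)
    = 0.35123 × 0.10908 = 0.03831 m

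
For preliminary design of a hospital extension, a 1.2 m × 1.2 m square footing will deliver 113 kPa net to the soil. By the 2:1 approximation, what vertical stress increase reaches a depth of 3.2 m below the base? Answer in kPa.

By the 2:1 method the load spreads at 1 horizontal : 2 vertical, so at depth z the loaded area has grown by z in each plan dimension:
Δσ = qBL/((B+z)(L+z)) = 113×1.2×1.2/((1.2+3.2)(1.2+3.2)) = 8.405 kPa

Δσ_z ≈ 8.4 kPa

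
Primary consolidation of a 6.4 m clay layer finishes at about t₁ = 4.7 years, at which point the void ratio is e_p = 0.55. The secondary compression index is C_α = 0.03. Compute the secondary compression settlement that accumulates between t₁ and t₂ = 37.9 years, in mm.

Secondary compression: S_s = C_α·H/(1+e_p)·log₁₀(t₂/t₁)
S_s = 0.03×6.4/(1+0.55)×log₁₀(37.9/4.7)
    = 0.1239 × 0.9065 = 0.1123 m

S_s ≈ 112 mm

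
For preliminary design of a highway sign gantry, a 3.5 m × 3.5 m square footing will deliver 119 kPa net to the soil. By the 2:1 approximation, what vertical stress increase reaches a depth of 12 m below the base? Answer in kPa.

Δσ_z ≈ 6.07 kPa

By the 2:1 method the load spreads at 1 horizontal : 2 vertical, so at depth z the loaded area has grown by z in each plan dimension:
Δσ = qBL/((B+z)(L+z)) = 119×3.5×3.5/((3.5+12)(3.5+12)) = 6.0676 kPa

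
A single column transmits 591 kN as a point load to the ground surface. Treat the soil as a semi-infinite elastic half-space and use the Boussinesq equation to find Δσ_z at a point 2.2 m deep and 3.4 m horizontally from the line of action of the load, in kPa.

Δσ_z ≈ 2.76 kPa

Boussinesq vertical stress below a point load on an elastic half-space:
Δσ_z = 3P/(2πz²) · [1 + (r/z)²]^(−5/2)
r/z = 3.4/2.2 = 1.5455; [1+(r/z)²]^(−5/2) = 0.047316.
Δσ_z = 3×591/(2π×2.2²) × 0.047316 = 58.302 × 0.047316 = 2.759 kPa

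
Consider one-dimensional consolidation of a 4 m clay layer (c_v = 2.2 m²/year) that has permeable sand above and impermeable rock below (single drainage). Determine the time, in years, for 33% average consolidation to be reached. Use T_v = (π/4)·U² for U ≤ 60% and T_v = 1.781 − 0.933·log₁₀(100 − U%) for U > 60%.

t ≈ 0.622 years

Drainage path length: H_d = H = 4 m (single drainage).
U ≤ 60%: T_v = (π/4)·U² = (π/4)×0.33² = 0.08553.
t = T_v·H_d²/c_v = 0.08553×4²/2.2 = 0.622 years.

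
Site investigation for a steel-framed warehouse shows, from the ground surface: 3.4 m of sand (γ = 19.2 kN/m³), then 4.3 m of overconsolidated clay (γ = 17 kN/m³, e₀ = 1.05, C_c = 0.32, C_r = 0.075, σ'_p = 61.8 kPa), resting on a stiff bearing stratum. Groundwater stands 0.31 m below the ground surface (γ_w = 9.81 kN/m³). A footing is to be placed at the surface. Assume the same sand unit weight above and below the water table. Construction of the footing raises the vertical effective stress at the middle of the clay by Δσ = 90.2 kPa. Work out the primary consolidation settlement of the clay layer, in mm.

Mid-depth of clay below the ground surface: z = 3.4 + 4.3/2 = 5.55 m.
Total vertical stress at mid-clay: σ_v = 19.2×3.4 + 17×2.15 = 101.83 kPa.
Pore pressure: u = 9.81×(5.55 − 0.31) = 51.404 kPa.
Initial effective stress: σ'_0 = σ_v − u = 101.83 − 51.404 = 50.426 kPa.
Final effective stress: σ'_f = 50.426 + 90.2 = 140.63 kPa.
σ'_f = 140.63 > σ'_p = 61.8 kPa, so the stress path crosses the preconsolidation pressure — recompression up to σ'_p, then virgin compression beyond:
S_c = H/(1+e₀)·[C_r·log₁₀(σ'_p/σ'_0) + C_c·log₁₀(σ'_f/σ'_p)]
    = 4.3/2.05 × [0.075×log₁₀(61.8/50.426) + 0.32×log₁₀(140.63/61.8)]
    = 2.0976 × [0.006625 + 0.11427] = 0.2536 m

S_c ≈ 254 mm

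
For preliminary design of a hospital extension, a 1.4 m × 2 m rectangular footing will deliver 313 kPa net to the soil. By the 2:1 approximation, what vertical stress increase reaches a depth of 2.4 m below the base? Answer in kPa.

Δσ_z ≈ 52.4 kPa

By the 2:1 method the load spreads at 1 horizontal : 2 vertical, so at depth z the loaded area has grown by z in each plan dimension:
Δσ = qBL/((B+z)(L+z)) = 313×1.4×2/((1.4+2.4)(2+2.4)) = 52.416 kPa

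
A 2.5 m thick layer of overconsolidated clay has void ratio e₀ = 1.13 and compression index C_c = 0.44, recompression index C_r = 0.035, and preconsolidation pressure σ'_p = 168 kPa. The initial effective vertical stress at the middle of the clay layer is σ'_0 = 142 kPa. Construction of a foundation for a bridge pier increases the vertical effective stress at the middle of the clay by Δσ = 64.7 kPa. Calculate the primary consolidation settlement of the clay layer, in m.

S_c ≈ 0.0495 m

Final effective stress: σ'_f = 142 + 64.7 = 206.7 kPa.
σ'_f = 206.7 > σ'_p = 168 kPa, so the stress path crosses the preconsolidation pressure — recompression up to σ'_p, then virgin compression beyond:
S_c = H/(1+e₀)·[C_r·log₁₀(σ'_p/σ'_0) + C_c·log₁₀(σ'_f/σ'_p)]
    = 2.5/2.13 × [0.035×log₁₀(168/142) + 0.44×log₁₀(206.7/168)]
    = 1.1737 × [0.0025557 + 0.039614] = 0.04949 m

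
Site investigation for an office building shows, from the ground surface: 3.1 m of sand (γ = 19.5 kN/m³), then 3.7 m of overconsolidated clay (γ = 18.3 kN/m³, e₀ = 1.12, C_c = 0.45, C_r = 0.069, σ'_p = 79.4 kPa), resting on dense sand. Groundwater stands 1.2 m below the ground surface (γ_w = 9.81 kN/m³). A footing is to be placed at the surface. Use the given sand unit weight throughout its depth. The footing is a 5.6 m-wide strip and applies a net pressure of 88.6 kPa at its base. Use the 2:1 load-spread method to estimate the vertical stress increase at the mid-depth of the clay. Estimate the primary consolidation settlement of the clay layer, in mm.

S_c ≈ 111 mm

Mid-depth of clay below the ground surface: z = 3.1 + 3.7/2 = 4.95 m.
Total vertical stress at mid-clay: σ_v = 19.5×3.1 + 18.3×1.85 = 94.305 kPa.
Pore pressure: u = 9.81×(4.95 − 1.2) = 36.788 kPa.
Initial effective stress: σ'_0 = σ_v − u = 94.305 − 36.788 = 57.517 kPa.
Stress increase at mid-clay by the 2:1 spreading method:
Δσ = qB/(B+z) = 88.6×5.6/(5.6+4.95) = 47.029 kPa
Final effective stress: σ'_f = 57.517 + 47.029 = 104.55 kPa.
σ'_f = 104.55 > σ'_p = 79.4 kPa, so the stress path crosses the preconsolidation pressure — recompression up to σ'_p, then virgin compression beyond:
S_c = H/(1+e₀)·[C_r·log₁₀(σ'_p/σ'_0) + C_c·log₁₀(σ'_f/σ'_p)]
    = 3.7/2.12 × [0.069×log₁₀(79.4/57.517) + 0.45×log₁₀(104.55/79.4)]
    = 1.7453 × [0.0096617 + 0.053777] = 0.1107 m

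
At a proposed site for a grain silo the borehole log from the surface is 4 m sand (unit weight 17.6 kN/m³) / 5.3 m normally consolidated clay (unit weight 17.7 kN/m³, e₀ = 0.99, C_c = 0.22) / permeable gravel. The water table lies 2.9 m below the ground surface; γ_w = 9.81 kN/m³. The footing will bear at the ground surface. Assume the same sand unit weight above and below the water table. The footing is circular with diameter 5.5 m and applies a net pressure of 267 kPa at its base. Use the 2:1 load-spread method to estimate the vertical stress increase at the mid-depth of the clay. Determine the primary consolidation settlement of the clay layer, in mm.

S_c ≈ 132 mm

Mid-depth of clay below the ground surface: z = 4 + 5.3/2 = 6.65 m.
Total vertical stress at mid-clay: σ_v = 17.6×4 + 17.7×2.65 = 117.31 kPa.
Pore pressure: u = 9.81×(6.65 − 2.9) = 36.788 kPa.
Initial effective stress: σ'_0 = σ_v − u = 117.31 − 36.788 = 80.522 kPa.
Stress increase at mid-clay by the 2:1 spreading method:
Δσ ≈ qD²/(D+z)² = 267×5.5²/(5.5+6.65)² = 54.712 kPa
Final effective stress: σ'_f = σ'_0 + Δσ = 80.522 + 54.712 = 135.23 kPa.
Normally consolidated clay, so the full stress increment lies on the virgin compression line:
S_c = C_c·H/(1+e₀)·log₁₀(σ'_f/σ'_0) = 0.22×5.3/(1+0.99)×log₁₀(135.23/80.522)
    = 0.58593 × 0.22516 = 0.1319 m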